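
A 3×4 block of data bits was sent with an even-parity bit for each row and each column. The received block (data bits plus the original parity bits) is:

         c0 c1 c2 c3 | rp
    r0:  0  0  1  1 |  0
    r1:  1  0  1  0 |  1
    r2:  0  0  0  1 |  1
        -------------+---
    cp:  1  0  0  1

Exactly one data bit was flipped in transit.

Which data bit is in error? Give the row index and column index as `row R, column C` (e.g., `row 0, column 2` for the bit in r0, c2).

Recompute each row's even parity and compare to rp:
  r0: data parity 0, sent rp 0 → ok
  r1: data parity 0, sent rp 1 → mismatch
  r2: data parity 1, sent rp 1 → ok
Recompute each column's even parity and compare to cp:
  c0: data parity 1, sent cp 1 → ok
  c1: data parity 0, sent cp 0 → ok
  c2: data parity 0, sent cp 0 → ok
  c3: data parity 0, sent cp 1 → mismatch
Exactly one row (r1) and one column (c3) fail → the flipped bit is at their intersection.

row 1, column 3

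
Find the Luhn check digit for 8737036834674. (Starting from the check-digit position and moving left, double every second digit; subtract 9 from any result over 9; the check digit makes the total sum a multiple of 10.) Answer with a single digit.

Partial digits right→left: 4 7 6 4 3 8 6 3 0 7 3 7 8
Double every second digit counting from the check-digit position (so the 1st, 3rd, 5th, ... of the partial from the right).
  doubled (with −9 where >9): 8 3 6 3 0 6 7 → sum 33
  kept as-is: 7 4 8 3 7 7 → sum 36
Total = 33 + 36 = 69.
Check digit = (10 − (69 mod 10)) mod 10 = 1.

1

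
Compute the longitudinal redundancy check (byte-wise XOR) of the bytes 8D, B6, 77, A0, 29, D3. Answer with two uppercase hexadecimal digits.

XOR the bytes together:
  start with 0x8D
  0x8D ⊕ 0xB6 = 0x3B
  0x3B ⊕ 0x77 = 0x4C
  0x4C ⊕ 0xA0 = 0xEC
  0xEC ⊕ 0x29 = 0xC5
  0xC5 ⊕ 0xD3 = 0x16

16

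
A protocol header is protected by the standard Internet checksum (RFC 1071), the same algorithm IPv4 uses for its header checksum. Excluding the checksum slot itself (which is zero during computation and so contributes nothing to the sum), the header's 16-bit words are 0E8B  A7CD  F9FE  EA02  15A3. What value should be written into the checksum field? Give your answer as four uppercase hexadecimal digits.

One's-complement addition (fold any carry out of bit 15 back into bit 0):
  0x0E8B + 0xA7CD = 0x0B658
  0xB658 + 0xF9FE = 0x1B056 → wrap carry → 0xB057
  0xB057 + 0xEA02 = 0x19A59 → wrap carry → 0x9A5A
  0x9A5A + 0x15A3 = 0x0AFFD
One's-complement sum = 0xAFFD.
Checksum = ~0xAFFD & 0xFFFF = 0x5002.

5002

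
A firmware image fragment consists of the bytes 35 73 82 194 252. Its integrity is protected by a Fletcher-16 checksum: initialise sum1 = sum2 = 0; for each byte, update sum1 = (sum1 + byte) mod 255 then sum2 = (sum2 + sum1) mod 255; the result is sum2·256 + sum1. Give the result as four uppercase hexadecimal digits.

4E7E

Running sums (mod 255):
  after byte 0 (35): sum1=35, sum2=35
  after byte 1 (73): sum1=108, sum2=143
  after byte 2 (82): sum1=190, sum2=78
  after byte 3 (194): sum1=129, sum2=207
  after byte 4 (252): sum1=126, sum2=78
Checksum = sum2·256 + sum1 = 78·256 + 126 = 20094 = 0x4E7E.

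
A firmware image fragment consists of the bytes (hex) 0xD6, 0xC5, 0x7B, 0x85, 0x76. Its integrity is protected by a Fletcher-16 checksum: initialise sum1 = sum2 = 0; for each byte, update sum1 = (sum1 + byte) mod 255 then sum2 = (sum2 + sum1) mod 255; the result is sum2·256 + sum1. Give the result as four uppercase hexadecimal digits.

Running sums (mod 255):
  after byte 0 (0xD6): sum1=214, sum2=214
  after byte 1 (0xC5): sum1=156, sum2=115
  after byte 2 (0x7B): sum1=24, sum2=139
  after byte 3 (0x85): sum1=157, sum2=41
  after byte 4 (0x76): sum1=20, sum2=61
Checksum = sum2·256 + sum1 = 61·256 + 20 = 15636 = 0x3D14.

3D14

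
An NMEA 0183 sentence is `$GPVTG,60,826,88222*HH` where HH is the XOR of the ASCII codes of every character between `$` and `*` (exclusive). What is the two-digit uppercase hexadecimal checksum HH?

76

XOR the ASCII codes of the payload characters:
  'G' = 0x47 → acc = 0x47
  'P' = 0x50 → acc = 0x17
  'V' = 0x56 → acc = 0x41
  'T' = 0x54 → acc = 0x15
  'G' = 0x47 → acc = 0x52
  ',' = 0x2C → acc = 0x7E
  '6' = 0x36 → acc = 0x48
  '0' = 0x30 → acc = 0x78
  ',' = 0x2C → acc = 0x54
  '8' = 0x38 → acc = 0x6C
  '2' = 0x32 → acc = 0x5E
  '6' = 0x36 → acc = 0x68
  ',' = 0x2C → acc = 0x44
  '8' = 0x38 → acc = 0x7C
  '8' = 0x38 → acc = 0x44
  '2' = 0x32 → acc = 0x76
  '2' = 0x32 → acc = 0x44
  '2' = 0x32 → acc = 0x76
Checksum = 0x76.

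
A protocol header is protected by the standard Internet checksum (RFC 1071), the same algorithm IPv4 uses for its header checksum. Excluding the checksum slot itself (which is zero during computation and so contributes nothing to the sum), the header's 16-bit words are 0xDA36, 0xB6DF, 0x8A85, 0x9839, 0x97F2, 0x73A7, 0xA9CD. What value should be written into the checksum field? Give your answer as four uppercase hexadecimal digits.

96C2

One's-complement addition (fold any carry out of bit 15 back into bit 0):
  0xDA36 + 0xB6DF = 0x19115 → wrap carry → 0x9116
  0x9116 + 0x8A85 = 0x11B9B → wrap carry → 0x1B9C
  0x1B9C + 0x9839 = 0x0B3D5
  0xB3D5 + 0x97F2 = 0x14BC7 → wrap carry → 0x4BC8
  0x4BC8 + 0x73A7 = 0x0BF6F
  0xBF6F + 0xA9CD = 0x1693C → wrap carry → 0x693D
One's-complement sum = 0x693D.
Checksum = ~0x693D & 0xFFFF = 0x96C2.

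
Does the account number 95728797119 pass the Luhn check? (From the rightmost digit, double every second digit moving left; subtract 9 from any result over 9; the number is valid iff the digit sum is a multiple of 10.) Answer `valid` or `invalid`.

From the right, keep odd positions and double even positions (subtract 9 from any doubled value over 9):
  doubled (positions 2,4,...): 2 5 5 4 1 → sum 17
  kept (positions 1,3,...): 9 1 9 8 7 9 → sum 43
Total = 60.
60 mod 10 = 0, so the number is valid.

valid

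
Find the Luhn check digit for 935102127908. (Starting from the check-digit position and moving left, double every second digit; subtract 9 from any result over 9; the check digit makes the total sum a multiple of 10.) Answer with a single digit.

6

Partial digits right→left: 8 0 9 7 2 1 2 0 1 5 3 9
Double every second digit counting from the check-digit position (so the 1st, 3rd, 5th, ... of the partial from the right).
  doubled (with −9 where >9): 7 9 4 4 2 6 → sum 32
  kept as-is: 0 7 1 0 5 9 → sum 22
Total = 32 + 22 = 54.
Check digit = (10 − (54 mod 10)) mod 10 = 6.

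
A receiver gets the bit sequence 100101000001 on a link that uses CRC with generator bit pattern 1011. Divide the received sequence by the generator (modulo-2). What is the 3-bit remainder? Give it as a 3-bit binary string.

000

Modulo-2 division of 100101000001 by 1011:
  pos 0: 1001 XOR 1011 = 0010
  pos 2: 1001 XOR 1011 = 0010
  pos 4: 1000 XOR 1011 = 0011
  pos 6: 1100 XOR 1011 = 0111
  pos 7: 1110 XOR 1011 = 0101
  pos 8: 1011 XOR 1011 = 0000
Remainder = 000 (zero — the frame passes the CRC check).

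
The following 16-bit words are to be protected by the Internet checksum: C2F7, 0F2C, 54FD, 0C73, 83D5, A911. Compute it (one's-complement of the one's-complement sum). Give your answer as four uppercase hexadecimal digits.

9F84

One's-complement addition (fold any carry out of bit 15 back into bit 0):
  0xC2F7 + 0x0F2C = 0x0D223
  0xD223 + 0x54FD = 0x12720 → wrap carry → 0x2721
  0x2721 + 0x0C73 = 0x03394
  0x3394 + 0x83D5 = 0x0B769
  0xB769 + 0xA911 = 0x1607A → wrap carry → 0x607B
One's-complement sum = 0x607B.
Checksum = ~0x607B & 0xFFFF = 0x9F84.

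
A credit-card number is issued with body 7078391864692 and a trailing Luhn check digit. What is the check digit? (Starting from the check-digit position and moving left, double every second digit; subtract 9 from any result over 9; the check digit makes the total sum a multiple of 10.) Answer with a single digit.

Partial digits right→left: 2 9 6 4 6 8 1 9 3 8 7 0 7
Double every second digit counting from the check-digit position (so the 1st, 3rd, 5th, ... of the partial from the right).
  doubled (with −9 where >9): 4 3 3 2 6 5 5 → sum 28
  kept as-is: 9 4 8 9 8 0 → sum 38
Total = 28 + 38 = 66.
Check digit = (10 − (66 mod 10)) mod 10 = 4.

4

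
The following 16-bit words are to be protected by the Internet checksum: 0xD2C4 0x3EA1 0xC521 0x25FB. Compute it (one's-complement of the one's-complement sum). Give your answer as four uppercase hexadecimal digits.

One's-complement addition (fold any carry out of bit 15 back into bit 0):
  0xD2C4 + 0x3EA1 = 0x11165 → wrap carry → 0x1166
  0x1166 + 0xC521 = 0x0D687
  0xD687 + 0x25FB = 0x0FC82
One's-complement sum = 0xFC82.
Checksum = ~0xFC82 & 0xFFFF = 0x037D.

037D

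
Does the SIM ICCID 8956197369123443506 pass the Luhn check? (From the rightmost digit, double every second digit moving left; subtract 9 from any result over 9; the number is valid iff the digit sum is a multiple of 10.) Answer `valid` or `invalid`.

valid

From the right, keep odd positions and double even positions (subtract 9 from any doubled value over 9):
  doubled (positions 2,4,...): 0 6 8 4 9 6 9 3 9 → sum 54
  kept (positions 1,3,...): 6 5 4 3 1 6 7 1 5 8 → sum 46
Total = 100.
100 mod 10 = 0, so the number is valid.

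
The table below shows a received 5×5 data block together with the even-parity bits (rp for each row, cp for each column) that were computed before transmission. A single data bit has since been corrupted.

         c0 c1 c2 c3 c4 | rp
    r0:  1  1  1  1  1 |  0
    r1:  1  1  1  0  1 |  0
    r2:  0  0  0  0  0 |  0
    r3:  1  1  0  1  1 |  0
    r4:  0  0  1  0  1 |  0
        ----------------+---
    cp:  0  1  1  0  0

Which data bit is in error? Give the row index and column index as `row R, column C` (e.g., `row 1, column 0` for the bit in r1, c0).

row 0, column 0

Recompute each row's even parity and compare to rp:
  r0: data parity 1, sent rp 0 → mismatch
  r1: data parity 0, sent rp 0 → ok
  r2: data parity 0, sent rp 0 → ok
  r3: data parity 0, sent rp 0 → ok
  r4: data parity 0, sent rp 0 → ok
Recompute each column's even parity and compare to cp:
  c0: data parity 1, sent cp 0 → mismatch
  c1: data parity 1, sent cp 1 → ok
  c2: data parity 1, sent cp 1 → ok
  c3: data parity 0, sent cp 0 → ok
  c4: data parity 0, sent cp 0 → ok
Exactly one row (r0) and one column (c0) fail → the flipped bit is at their intersection.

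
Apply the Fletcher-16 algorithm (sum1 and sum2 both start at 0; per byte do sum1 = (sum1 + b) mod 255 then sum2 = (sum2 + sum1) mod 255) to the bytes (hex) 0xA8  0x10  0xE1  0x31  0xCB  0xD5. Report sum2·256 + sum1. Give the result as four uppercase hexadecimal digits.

Running sums (mod 255):
  after byte 0 (0xA8): sum1=168, sum2=168
  after byte 1 (0x10): sum1=184, sum2=97
  after byte 2 (0xE1): sum1=154, sum2=251
  after byte 3 (0x31): sum1=203, sum2=199
  after byte 4 (0xCB): sum1=151, sum2=95
  after byte 5 (0xD5): sum1=109, sum2=204
Checksum = sum2·256 + sum1 = 204·256 + 109 = 52333 = 0xCC6D.

CC6D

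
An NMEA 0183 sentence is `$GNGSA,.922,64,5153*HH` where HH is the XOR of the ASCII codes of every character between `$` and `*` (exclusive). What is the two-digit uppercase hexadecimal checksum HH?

67

XOR the ASCII codes of the payload characters:
  'G' = 0x47 → acc = 0x47
  'N' = 0x4E → acc = 0x09
  'G' = 0x47 → acc = 0x4E
  'S' = 0x53 → acc = 0x1D
  'A' = 0x41 → acc = 0x5C
  ',' = 0x2C → acc = 0x70
  '.' = 0x2E → acc = 0x5E
  '9' = 0x39 → acc = 0x67
  '2' = 0x32 → acc = 0x55
  '2' = 0x32 → acc = 0x67
  ',' = 0x2C → acc = 0x4B
  '6' = 0x36 → acc = 0x7D
  '4' = 0x34 → acc = 0x49
  ',' = 0x2C → acc = 0x65
  '5' = 0x35 → acc = 0x50
  '1' = 0x31 → acc = 0x61
  '5' = 0x35 → acc = 0x54
  '3' = 0x33 → acc = 0x67
Checksum = 0x67.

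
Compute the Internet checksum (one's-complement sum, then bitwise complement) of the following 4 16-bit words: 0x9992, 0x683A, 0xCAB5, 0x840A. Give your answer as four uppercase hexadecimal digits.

One's-complement addition (fold any carry out of bit 15 back into bit 0):
  0x9992 + 0x683A = 0x101CC → wrap carry → 0x01CD
  0x01CD + 0xCAB5 = 0x0CC82
  0xCC82 + 0x840A = 0x1508C → wrap carry → 0x508D
One's-complement sum = 0x508D.
Checksum = ~0x508D & 0xFFFF = 0xAF72.

AF72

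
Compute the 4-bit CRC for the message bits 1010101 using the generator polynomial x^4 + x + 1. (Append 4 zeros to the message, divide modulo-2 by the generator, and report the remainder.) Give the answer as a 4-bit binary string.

1101

Append 4 zeros: 10101010000. Divide by 10011 (XOR where the leading bit is 1):
  pos 0: 10101 XOR 10011 = 00110
  pos 2: 11001 XOR 10011 = 01010
  pos 3: 10100 XOR 10011 = 00111
  pos 5: 11100 XOR 10011 = 01111
  pos 6: 11110 XOR 10011 = 01101
Remainder (last 4 bits) = 1101. This is the CRC / FCS.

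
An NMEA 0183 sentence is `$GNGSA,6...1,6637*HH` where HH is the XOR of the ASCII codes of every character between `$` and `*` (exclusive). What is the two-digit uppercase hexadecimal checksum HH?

XOR the ASCII codes of the payload characters:
  'G' = 0x47 → acc = 0x47
  'N' = 0x4E → acc = 0x09
  'G' = 0x47 → acc = 0x4E
  'S' = 0x53 → acc = 0x1D
  'A' = 0x41 → acc = 0x5C
  ',' = 0x2C → acc = 0x70
  '6' = 0x36 → acc = 0x46
  '.' = 0x2E → acc = 0x68
  '.' = 0x2E → acc = 0x46
  '.' = 0x2E → acc = 0x68
  '1' = 0x31 → acc = 0x59
  ',' = 0x2C → acc = 0x75
  '6' = 0x36 → acc = 0x43
  '6' = 0x36 → acc = 0x75
  '3' = 0x33 → acc = 0x46
  '7' = 0x37 → acc = 0x71
Checksum = 0x71.

71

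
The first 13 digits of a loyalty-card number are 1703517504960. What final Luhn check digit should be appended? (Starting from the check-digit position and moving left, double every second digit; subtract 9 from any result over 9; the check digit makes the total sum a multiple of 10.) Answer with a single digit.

7

Partial digits right→left: 0 6 9 4 0 5 7 1 5 3 0 7 1
Double every second digit counting from the check-digit position (so the 1st, 3rd, 5th, ... of the partial from the right).
  doubled (with −9 where >9): 0 9 0 5 1 0 2 → sum 17
  kept as-is: 6 4 5 1 3 7 → sum 26
Total = 17 + 26 = 43.
Check digit = (10 − (43 mod 10)) mod 10 = 7.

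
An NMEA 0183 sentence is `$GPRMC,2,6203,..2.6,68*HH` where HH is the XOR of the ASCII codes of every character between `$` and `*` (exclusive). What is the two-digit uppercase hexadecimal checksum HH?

5A

XOR the ASCII codes of the payload characters:
  'G' = 0x47 → acc = 0x47
  'P' = 0x50 → acc = 0x17
  'R' = 0x52 → acc = 0x45
  'M' = 0x4D → acc = 0x08
  'C' = 0x43 → acc = 0x4B
  ',' = 0x2C → acc = 0x67
  '2' = 0x32 → acc = 0x55
  ',' = 0x2C → acc = 0x79
  '6' = 0x36 → acc = 0x4F
  '2' = 0x32 → acc = 0x7D
  '0' = 0x30 → acc = 0x4D
  '3' = 0x33 → acc = 0x7E
  ',' = 0x2C → acc = 0x52
  '.' = 0x2E → acc = 0x7C
  '.' = 0x2E → acc = 0x52
  '2' = 0x32 → acc = 0x60
  '.' = 0x2E → acc = 0x4E
  '6' = 0x36 → acc = 0x78
  ',' = 0x2C → acc = 0x54
  '6' = 0x36 → acc = 0x62
  '8' = 0x38 → acc = 0x5A
Checksum = 0x5A.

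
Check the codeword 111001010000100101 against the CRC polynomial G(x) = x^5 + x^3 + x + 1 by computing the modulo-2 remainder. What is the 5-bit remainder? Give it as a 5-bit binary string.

Modulo-2 division of 111001010000100101 by 101011:
  pos 0: 111001 XOR 101011 = 010010
  pos 1: 100100 XOR 101011 = 001111
  pos 3: 111110 XOR 101011 = 010101
  pos 4: 101010 XOR 101011 = 000001
  pos 9: 100100 XOR 101011 = 001111
  pos 11: 111110 XOR 101011 = 010101
  pos 12: 101011 XOR 101011 = 000000
Remainder = 00000 (zero — the frame passes the CRC check).

00000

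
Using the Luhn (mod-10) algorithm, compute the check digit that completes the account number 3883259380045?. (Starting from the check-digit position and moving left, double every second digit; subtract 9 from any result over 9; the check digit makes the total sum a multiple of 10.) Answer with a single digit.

Partial digits right→left: 5 4 0 0 8 3 9 5 2 3 8 8 3
Double every second digit counting from the check-digit position (so the 1st, 3rd, 5th, ... of the partial from the right).
  doubled (with −9 where >9): 1 0 7 9 4 7 6 → sum 34
  kept as-is: 4 0 3 5 3 8 → sum 23
Total = 34 + 23 = 57.
Check digit = (10 − (57 mod 10)) mod 10 = 3.

3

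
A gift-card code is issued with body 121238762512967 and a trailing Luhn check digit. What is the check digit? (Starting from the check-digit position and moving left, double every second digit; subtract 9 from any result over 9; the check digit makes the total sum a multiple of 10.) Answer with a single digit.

Partial digits right→left: 7 6 9 2 1 5 2 6 7 8 3 2 1 2 1
Double every second digit counting from the check-digit position (so the 1st, 3rd, 5th, ... of the partial from the right).
  doubled (with −9 where >9): 5 9 2 4 5 6 2 2 → sum 35
  kept as-is: 6 2 5 6 8 2 2 → sum 31
Total = 35 + 31 = 66.
Check digit = (10 − (66 mod 10)) mod 10 = 4.

4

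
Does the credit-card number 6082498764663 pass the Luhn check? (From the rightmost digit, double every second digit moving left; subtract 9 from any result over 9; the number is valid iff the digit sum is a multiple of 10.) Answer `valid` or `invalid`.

valid

From the right, keep odd positions and double even positions (subtract 9 from any doubled value over 9):
  doubled (positions 2,4,...): 3 8 5 9 4 0 → sum 29
  kept (positions 1,3,...): 3 6 6 8 4 8 6 → sum 41
Total = 70.
70 mod 10 = 0, so the number is valid.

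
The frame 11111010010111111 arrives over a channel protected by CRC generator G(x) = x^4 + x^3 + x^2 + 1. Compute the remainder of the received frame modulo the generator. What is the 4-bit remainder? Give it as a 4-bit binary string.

0010

Modulo-2 division of 11111010010111111 by 11101:
  pos 0: 11111 XOR 11101 = 00010
  pos 3: 10010 XOR 11101 = 01111
  pos 4: 11110 XOR 11101 = 00011
  pos 7: 11101 XOR 11101 = 00000
  pos 12: 11111 XOR 11101 = 00010
Remainder = 0010 (nonzero — an error is detected).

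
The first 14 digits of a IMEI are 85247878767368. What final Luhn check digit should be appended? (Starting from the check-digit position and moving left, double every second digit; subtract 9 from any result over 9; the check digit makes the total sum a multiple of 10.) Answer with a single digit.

Partial digits right→left: 8 6 3 7 6 7 8 7 8 7 4 2 5 8
Double every second digit counting from the check-digit position (so the 1st, 3rd, 5th, ... of the partial from the right).
  doubled (with −9 where >9): 7 6 3 7 7 8 1 → sum 39
  kept as-is: 6 7 7 7 7 2 8 → sum 44
Total = 39 + 44 = 83.
Check digit = (10 − (83 mod 10)) mod 10 = 7.

7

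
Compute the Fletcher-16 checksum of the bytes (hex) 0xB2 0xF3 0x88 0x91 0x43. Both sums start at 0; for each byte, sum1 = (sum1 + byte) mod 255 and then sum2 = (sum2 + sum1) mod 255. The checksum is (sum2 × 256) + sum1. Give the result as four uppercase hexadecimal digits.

4D04

Running sums (mod 255):
  after byte 0 (0xB2): sum1=178, sum2=178
  after byte 1 (0xF3): sum1=166, sum2=89
  after byte 2 (0x88): sum1=47, sum2=136
  after byte 3 (0x91): sum1=192, sum2=73
  after byte 4 (0x43): sum1=4, sum2=77
Checksum = sum2·256 + sum1 = 77·256 + 4 = 19716 = 0x4D04.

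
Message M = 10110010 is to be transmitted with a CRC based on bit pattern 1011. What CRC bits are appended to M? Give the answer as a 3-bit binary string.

110

Append 3 zeros: 10110010000. Divide by 1011 (XOR where the leading bit is 1):
  pos 0: 1011 XOR 1011 = 0000
  pos 6: 1000 XOR 1011 = 0011
Remainder (last 3 bits) = 110. This is the CRC / FCS.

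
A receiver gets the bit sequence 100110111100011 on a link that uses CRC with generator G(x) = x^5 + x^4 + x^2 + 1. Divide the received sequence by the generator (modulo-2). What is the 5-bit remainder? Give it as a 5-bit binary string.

Modulo-2 division of 100110111100011 by 110101:
  pos 0: 100110 XOR 110101 = 010011
  pos 1: 100111 XOR 110101 = 010010
  pos 2: 100101 XOR 110101 = 010000
  pos 3: 100001 XOR 110101 = 010100
  pos 4: 101001 XOR 110101 = 011100
  pos 5: 111000 XOR 110101 = 001101
  pos 7: 110100 XOR 110101 = 000001
Remainder = 00111 (nonzero — an error is detected).

00111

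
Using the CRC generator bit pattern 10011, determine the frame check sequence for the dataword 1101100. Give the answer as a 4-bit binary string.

1010

Append 4 zeros: 11011000000. Divide by 10011 (XOR where the leading bit is 1):
  pos 0: 11011 XOR 10011 = 01000
  pos 1: 10000 XOR 10011 = 00011
  pos 4: 11000 XOR 10011 = 01011
  pos 5: 10110 XOR 10011 = 00101
Remainder (last 4 bits) = 1010. This is the CRC / FCS.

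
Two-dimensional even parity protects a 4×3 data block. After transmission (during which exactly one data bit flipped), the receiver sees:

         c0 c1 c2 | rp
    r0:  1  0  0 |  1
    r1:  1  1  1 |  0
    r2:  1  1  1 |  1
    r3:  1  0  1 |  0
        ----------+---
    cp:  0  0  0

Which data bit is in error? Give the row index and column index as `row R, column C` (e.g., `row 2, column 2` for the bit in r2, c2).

row 1, column 2

Recompute each row's even parity and compare to rp:
  r0: data parity 1, sent rp 1 → ok
  r1: data parity 1, sent rp 0 → mismatch
  r2: data parity 1, sent rp 1 → ok
  r3: data parity 0, sent rp 0 → ok
Recompute each column's even parity and compare to cp:
  c0: data parity 0, sent cp 0 → ok
  c1: data parity 0, sent cp 0 → ok
  c2: data parity 1, sent cp 0 → mismatch
Exactly one row (r1) and one column (c2) fail → the flipped bit is at their intersection.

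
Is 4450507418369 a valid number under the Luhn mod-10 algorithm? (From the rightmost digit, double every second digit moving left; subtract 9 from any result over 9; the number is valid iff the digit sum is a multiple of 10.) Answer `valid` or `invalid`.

From the right, keep odd positions and double even positions (subtract 9 from any doubled value over 9):
  doubled (positions 2,4,...): 3 7 8 0 0 8 → sum 26
  kept (positions 1,3,...): 9 3 1 7 5 5 4 → sum 34
Total = 60.
60 mod 10 = 0, so the number is valid.

valid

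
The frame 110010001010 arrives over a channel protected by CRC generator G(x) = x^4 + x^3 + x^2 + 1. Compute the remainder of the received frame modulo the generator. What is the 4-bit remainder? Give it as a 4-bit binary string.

1110

Modulo-2 division of 110010001010 by 11101:
  pos 0: 11001 XOR 11101 = 00100
  pos 2: 10000 XOR 11101 = 01101
  pos 3: 11010 XOR 11101 = 00111
  pos 5: 11110 XOR 11101 = 00011
Remainder = 1110 (nonzero — an error is detected).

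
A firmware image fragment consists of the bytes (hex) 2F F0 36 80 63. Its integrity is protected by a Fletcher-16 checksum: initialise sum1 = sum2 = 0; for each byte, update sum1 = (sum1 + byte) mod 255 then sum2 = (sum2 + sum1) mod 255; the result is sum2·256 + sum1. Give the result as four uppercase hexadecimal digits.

Running sums (mod 255):
  after byte 0 (2F): sum1=47, sum2=47
  after byte 1 (F0): sum1=32, sum2=79
  after byte 2 (36): sum1=86, sum2=165
  after byte 3 (80): sum1=214, sum2=124
  after byte 4 (63): sum1=58, sum2=182
Checksum = sum2·256 + sum1 = 182·256 + 58 = 46650 = 0xB63A.

B63A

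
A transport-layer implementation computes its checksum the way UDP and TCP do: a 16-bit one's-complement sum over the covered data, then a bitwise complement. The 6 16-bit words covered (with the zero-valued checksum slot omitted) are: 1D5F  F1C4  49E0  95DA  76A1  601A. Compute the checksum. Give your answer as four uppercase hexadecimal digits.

3A65

One's-complement addition (fold any carry out of bit 15 back into bit 0):
  0x1D5F + 0xF1C4 = 0x10F23 → wrap carry → 0x0F24
  0x0F24 + 0x49E0 = 0x05904
  0x5904 + 0x95DA = 0x0EEDE
  0xEEDE + 0x76A1 = 0x1657F → wrap carry → 0x6580
  0x6580 + 0x601A = 0x0C59A
One's-complement sum = 0xC59A.
Checksum = ~0xC59A & 0xFFFF = 0x3A65.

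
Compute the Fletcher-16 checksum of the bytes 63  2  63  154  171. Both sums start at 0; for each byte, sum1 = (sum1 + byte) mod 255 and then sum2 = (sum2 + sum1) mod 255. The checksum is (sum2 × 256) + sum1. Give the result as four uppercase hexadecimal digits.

E2C6

Running sums (mod 255):
  after byte 0 (63): sum1=63, sum2=63
  after byte 1 (2): sum1=65, sum2=128
  after byte 2 (63): sum1=128, sum2=1
  after byte 3 (154): sum1=27, sum2=28
  after byte 4 (171): sum1=198, sum2=226
Checksum = sum2·256 + sum1 = 226·256 + 198 = 58054 = 0xE2C6.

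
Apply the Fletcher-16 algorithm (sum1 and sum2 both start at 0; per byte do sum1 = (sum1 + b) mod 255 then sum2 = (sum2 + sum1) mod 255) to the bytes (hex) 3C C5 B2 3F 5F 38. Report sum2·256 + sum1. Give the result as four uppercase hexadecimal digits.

Running sums (mod 255):
  after byte 0 (3C): sum1=60, sum2=60
  after byte 1 (C5): sum1=2, sum2=62
  after byte 2 (B2): sum1=180, sum2=242
  after byte 3 (3F): sum1=243, sum2=230
  after byte 4 (5F): sum1=83, sum2=58
  after byte 5 (38): sum1=139, sum2=197
Checksum = sum2·256 + sum1 = 197·256 + 139 = 50571 = 0xC58B.

C58B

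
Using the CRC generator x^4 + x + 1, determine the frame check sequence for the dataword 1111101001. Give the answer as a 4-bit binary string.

1001

Append 4 zeros: 11111010010000. Divide by 10011 (XOR where the leading bit is 1):
  pos 0: 11111 XOR 10011 = 01100
  pos 1: 11000 XOR 10011 = 01011
  pos 2: 10111 XOR 10011 = 00100
  pos 4: 10000 XOR 10011 = 00011
  pos 7: 11100 XOR 10011 = 01111
  pos 8: 11110 XOR 10011 = 01101
  pos 9: 11010 XOR 10011 = 01001
Remainder (last 4 bits) = 1001. This is the CRC / FCS.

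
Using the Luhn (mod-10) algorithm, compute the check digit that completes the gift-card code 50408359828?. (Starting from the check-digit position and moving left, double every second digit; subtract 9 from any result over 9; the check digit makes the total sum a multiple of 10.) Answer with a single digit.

Partial digits right→left: 8 2 8 9 5 3 8 0 4 0 5
Double every second digit counting from the check-digit position (so the 1st, 3rd, 5th, ... of the partial from the right).
  doubled (with −9 where >9): 7 7 1 7 8 1 → sum 31
  kept as-is: 2 9 3 0 0 → sum 14
Total = 31 + 14 = 45.
Check digit = (10 − (45 mod 10)) mod 10 = 5.

5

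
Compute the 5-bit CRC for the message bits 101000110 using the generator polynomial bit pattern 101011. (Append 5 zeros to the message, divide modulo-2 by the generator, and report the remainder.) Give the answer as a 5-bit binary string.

Append 5 zeros: 10100011000000. Divide by 101011 (XOR where the leading bit is 1):
  pos 0: 101000 XOR 101011 = 000011
  pos 4: 111100 XOR 101011 = 010111
  pos 5: 101110 XOR 101011 = 000101
  pos 8: 101000 XOR 101011 = 000011
Remainder (last 5 bits) = 00011. This is the CRC / FCS.

00011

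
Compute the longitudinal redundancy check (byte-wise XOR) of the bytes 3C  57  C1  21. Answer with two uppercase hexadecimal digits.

8B

XOR the bytes together:
  start with 0x3C
  0x3C ⊕ 0x57 = 0x6B
  0x6B ⊕ 0xC1 = 0xAA
  0xAA ⊕ 0x21 = 0x8B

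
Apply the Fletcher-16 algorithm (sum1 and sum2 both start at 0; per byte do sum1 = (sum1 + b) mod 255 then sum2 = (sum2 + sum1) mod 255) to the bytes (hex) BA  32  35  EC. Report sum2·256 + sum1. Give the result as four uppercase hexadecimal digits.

D80F

Running sums (mod 255):
  after byte 0 (BA): sum1=186, sum2=186
  after byte 1 (32): sum1=236, sum2=167
  after byte 2 (35): sum1=34, sum2=201
  after byte 3 (EC): sum1=15, sum2=216
Checksum = sum2·256 + sum1 = 216·256 + 15 = 55311 = 0xD80F.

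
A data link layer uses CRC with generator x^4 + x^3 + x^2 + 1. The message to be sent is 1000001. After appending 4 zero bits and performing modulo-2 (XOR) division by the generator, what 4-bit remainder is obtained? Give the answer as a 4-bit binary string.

Append 4 zeros: 10000010000. Divide by 11101 (XOR where the leading bit is 1):
  pos 0: 10000 XOR 11101 = 01101
  pos 1: 11010 XOR 11101 = 00111
  pos 3: 11110 XOR 11101 = 00011
  pos 6: 11000 XOR 11101 = 00101
Remainder (last 4 bits) = 0101. This is the CRC / FCS.

0101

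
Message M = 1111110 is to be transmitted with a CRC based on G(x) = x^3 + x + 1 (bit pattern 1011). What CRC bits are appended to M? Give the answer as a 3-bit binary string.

Append 3 zeros: 1111110000. Divide by 1011 (XOR where the leading bit is 1):
  pos 0: 1111 XOR 1011 = 0100
  pos 1: 1001 XOR 1011 = 0010
  pos 3: 1010 XOR 1011 = 0001
  pos 6: 1000 XOR 1011 = 0011
Remainder (last 3 bits) = 011. This is the CRC / FCS.

011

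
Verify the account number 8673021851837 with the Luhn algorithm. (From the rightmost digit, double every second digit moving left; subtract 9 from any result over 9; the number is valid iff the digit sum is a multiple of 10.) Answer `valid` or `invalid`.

invalid

From the right, keep odd positions and double even positions (subtract 9 from any doubled value over 9):
  doubled (positions 2,4,...): 6 2 7 4 6 3 → sum 28
  kept (positions 1,3,...): 7 8 5 1 0 7 8 → sum 36
Total = 64.
64 mod 10 = 4, so the number is invalid.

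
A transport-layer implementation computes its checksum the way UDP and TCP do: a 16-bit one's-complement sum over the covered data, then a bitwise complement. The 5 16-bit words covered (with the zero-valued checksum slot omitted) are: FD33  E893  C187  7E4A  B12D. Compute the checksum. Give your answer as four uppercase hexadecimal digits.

One's-complement addition (fold any carry out of bit 15 back into bit 0):
  0xFD33 + 0xE893 = 0x1E5C6 → wrap carry → 0xE5C7
  0xE5C7 + 0xC187 = 0x1A74E → wrap carry → 0xA74F
  0xA74F + 0x7E4A = 0x12599 → wrap carry → 0x259A
  0x259A + 0xB12D = 0x0D6C7
One's-complement sum = 0xD6C7.
Checksum = ~0xD6C7 & 0xFFFF = 0x2938.

2938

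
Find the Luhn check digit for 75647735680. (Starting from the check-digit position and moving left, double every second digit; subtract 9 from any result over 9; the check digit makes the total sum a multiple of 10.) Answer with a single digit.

9

Partial digits right→left: 0 8 6 5 3 7 7 4 6 5 7
Double every second digit counting from the check-digit position (so the 1st, 3rd, 5th, ... of the partial from the right).
  doubled (with −9 where >9): 0 3 6 5 3 5 → sum 22
  kept as-is: 8 5 7 4 5 → sum 29
Total = 22 + 29 = 51.
Check digit = (10 − (51 mod 10)) mod 10 = 9.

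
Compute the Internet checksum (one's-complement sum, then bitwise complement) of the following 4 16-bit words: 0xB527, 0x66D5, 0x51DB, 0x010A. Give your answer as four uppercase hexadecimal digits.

911D

One's-complement addition (fold any carry out of bit 15 back into bit 0):
  0xB527 + 0x66D5 = 0x11BFC → wrap carry → 0x1BFD
  0x1BFD + 0x51DB = 0x06DD8
  0x6DD8 + 0x010A = 0x06EE2
One's-complement sum = 0x6EE2.
Checksum = ~0x6EE2 & 0xFFFF = 0x911D.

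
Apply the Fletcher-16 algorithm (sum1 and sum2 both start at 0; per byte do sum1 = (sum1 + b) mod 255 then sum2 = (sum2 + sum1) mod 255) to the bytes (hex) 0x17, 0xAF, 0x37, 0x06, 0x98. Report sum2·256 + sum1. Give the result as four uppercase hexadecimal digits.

7C9C

Running sums (mod 255):
  after byte 0 (0x17): sum1=23, sum2=23
  after byte 1 (0xAF): sum1=198, sum2=221
  after byte 2 (0x37): sum1=253, sum2=219
  after byte 3 (0x06): sum1=4, sum2=223
  after byte 4 (0x98): sum1=156, sum2=124
Checksum = sum2·256 + sum1 = 124·256 + 156 = 31900 = 0x7C9C.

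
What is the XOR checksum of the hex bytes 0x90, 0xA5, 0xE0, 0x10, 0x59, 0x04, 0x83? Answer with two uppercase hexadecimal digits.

1B

XOR the bytes together:
  start with 0x90
  0x90 ⊕ 0xA5 = 0x35
  0x35 ⊕ 0xE0 = 0xD5
  0xD5 ⊕ 0x10 = 0xC5
  0xC5 ⊕ 0x59 = 0x9C
  0x9C ⊕ 0x04 = 0x98
  0x98 ⊕ 0x83 = 0x1B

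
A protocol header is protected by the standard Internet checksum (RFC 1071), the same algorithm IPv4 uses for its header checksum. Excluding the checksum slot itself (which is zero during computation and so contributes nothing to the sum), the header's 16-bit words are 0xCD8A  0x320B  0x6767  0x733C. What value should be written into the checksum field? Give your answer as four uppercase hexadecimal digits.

One's-complement addition (fold any carry out of bit 15 back into bit 0):
  0xCD8A + 0x320B = 0x0FF95
  0xFF95 + 0x6767 = 0x166FC → wrap carry → 0x66FD
  0x66FD + 0x733C = 0x0DA39
One's-complement sum = 0xDA39.
Checksum = ~0xDA39 & 0xFFFF = 0x25C6.

25C6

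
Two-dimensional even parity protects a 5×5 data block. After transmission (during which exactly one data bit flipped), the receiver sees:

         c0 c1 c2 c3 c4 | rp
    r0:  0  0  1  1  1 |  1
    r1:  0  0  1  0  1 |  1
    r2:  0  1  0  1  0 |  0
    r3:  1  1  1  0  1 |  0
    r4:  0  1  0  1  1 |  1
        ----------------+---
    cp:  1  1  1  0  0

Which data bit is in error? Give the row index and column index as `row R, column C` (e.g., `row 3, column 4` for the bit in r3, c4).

Recompute each row's even parity and compare to rp:
  r0: data parity 1, sent rp 1 → ok
  r1: data parity 0, sent rp 1 → mismatch
  r2: data parity 0, sent rp 0 → ok
  r3: data parity 0, sent rp 0 → ok
  r4: data parity 1, sent rp 1 → ok
Recompute each column's even parity and compare to cp:
  c0: data parity 1, sent cp 1 → ok
  c1: data parity 1, sent cp 1 → ok
  c2: data parity 1, sent cp 1 → ok
  c3: data parity 1, sent cp 0 → mismatch
  c4: data parity 0, sent cp 0 → ok
Exactly one row (r1) and one column (c3) fail → the flipped bit is at their intersection.

row 1, column 3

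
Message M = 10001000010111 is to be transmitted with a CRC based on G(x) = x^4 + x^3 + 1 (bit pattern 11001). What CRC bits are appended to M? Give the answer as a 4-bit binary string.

Append 4 zeros: 100010000101110000. Divide by 11001 (XOR where the leading bit is 1):
  pos 0: 10001 XOR 11001 = 01000
  pos 1: 10000 XOR 11001 = 01001
  pos 2: 10010 XOR 11001 = 01011
  pos 3: 10110 XOR 11001 = 01111
  pos 4: 11110 XOR 11001 = 00111
  pos 6: 11110 XOR 11001 = 00111
  pos 8: 11111 XOR 11001 = 00110
  pos 10: 11010 XOR 11001 = 00011
  pos 13: 11000 XOR 11001 = 00001
Remainder (last 4 bits) = 0001. This is the CRC / FCS.

0001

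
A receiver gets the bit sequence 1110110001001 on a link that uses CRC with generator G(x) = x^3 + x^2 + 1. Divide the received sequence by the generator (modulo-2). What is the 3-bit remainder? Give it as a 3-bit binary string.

Modulo-2 division of 1110110001001 by 1101:
  pos 0: 1110 XOR 1101 = 0011
  pos 2: 1111 XOR 1101 = 0010
  pos 4: 1000 XOR 1101 = 0101
  pos 5: 1010 XOR 1101 = 0111
  pos 6: 1111 XOR 1101 = 0010
  pos 8: 1000 XOR 1101 = 0101
  pos 9: 1011 XOR 1101 = 0110
Remainder = 110 (nonzero — an error is detected).

110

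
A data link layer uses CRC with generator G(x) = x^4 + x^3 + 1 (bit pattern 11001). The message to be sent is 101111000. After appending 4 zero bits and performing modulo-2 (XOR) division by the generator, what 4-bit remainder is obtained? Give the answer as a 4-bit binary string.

0101

Append 4 zeros: 1011110000000. Divide by 11001 (XOR where the leading bit is 1):
  pos 0: 10111 XOR 11001 = 01110
  pos 1: 11101 XOR 11001 = 00100
  pos 3: 10000 XOR 11001 = 01001
  pos 4: 10010 XOR 11001 = 01011
  pos 5: 10110 XOR 11001 = 01111
  pos 6: 11110 XOR 11001 = 00111
  pos 8: 11100 XOR 11001 = 00101
Remainder (last 4 bits) = 0101. This is the CRC / FCS.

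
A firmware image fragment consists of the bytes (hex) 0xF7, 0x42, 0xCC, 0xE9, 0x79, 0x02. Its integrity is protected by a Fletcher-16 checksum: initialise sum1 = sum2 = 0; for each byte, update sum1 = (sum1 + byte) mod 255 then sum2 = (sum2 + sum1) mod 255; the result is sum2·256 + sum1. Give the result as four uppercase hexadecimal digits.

016C

Running sums (mod 255):
  after byte 0 (0xF7): sum1=247, sum2=247
  after byte 1 (0x42): sum1=58, sum2=50
  after byte 2 (0xCC): sum1=7, sum2=57
  after byte 3 (0xE9): sum1=240, sum2=42
  after byte 4 (0x79): sum1=106, sum2=148
  after byte 5 (0x02): sum1=108, sum2=1
Checksum = sum2·256 + sum1 = 1·256 + 108 = 364 = 0x016C.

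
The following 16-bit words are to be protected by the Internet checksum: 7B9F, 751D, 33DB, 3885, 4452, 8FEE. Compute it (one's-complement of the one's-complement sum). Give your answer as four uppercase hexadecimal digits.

CEA1

One's-complement addition (fold any carry out of bit 15 back into bit 0):
  0x7B9F + 0x751D = 0x0F0BC
  0xF0BC + 0x33DB = 0x12497 → wrap carry → 0x2498
  0x2498 + 0x3885 = 0x05D1D
  0x5D1D + 0x4452 = 0x0A16F
  0xA16F + 0x8FEE = 0x1315D → wrap carry → 0x315E
One's-complement sum = 0x315E.
Checksum = ~0x315E & 0xFFFF = 0xCEA1.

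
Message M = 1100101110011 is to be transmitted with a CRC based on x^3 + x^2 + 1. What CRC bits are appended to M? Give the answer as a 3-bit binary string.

Append 3 zeros: 1100101110011000. Divide by 1101 (XOR where the leading bit is 1):
  pos 0: 1100 XOR 1101 = 0001
  pos 3: 1101 XOR 1101 = 0000
  pos 7: 1100 XOR 1101 = 0001
  pos 10: 1110 XOR 1101 = 0011
  pos 12: 1100 XOR 1101 = 0001
Remainder (last 3 bits) = 001. This is the CRC / FCS.

001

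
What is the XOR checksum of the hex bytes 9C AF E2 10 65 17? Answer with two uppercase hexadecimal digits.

B3

XOR the bytes together:
  start with 0x9C
  0x9C ⊕ 0xAF = 0x33
  0x33 ⊕ 0xE2 = 0xD1
  0xD1 ⊕ 0x10 = 0xC1
  0xC1 ⊕ 0x65 = 0xA4
  0xA4 ⊕ 0x17 = 0xB3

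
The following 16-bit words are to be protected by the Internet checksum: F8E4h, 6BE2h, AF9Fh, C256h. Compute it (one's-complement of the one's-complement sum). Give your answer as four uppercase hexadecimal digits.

One's-complement addition (fold any carry out of bit 15 back into bit 0):
  0xF8E4 + 0x6BE2 = 0x164C6 → wrap carry → 0x64C7
  0x64C7 + 0xAF9F = 0x11466 → wrap carry → 0x1467
  0x1467 + 0xC256 = 0x0D6BD
One's-complement sum = 0xD6BD.
Checksum = ~0xD6BD & 0xFFFF = 0x2942.

2942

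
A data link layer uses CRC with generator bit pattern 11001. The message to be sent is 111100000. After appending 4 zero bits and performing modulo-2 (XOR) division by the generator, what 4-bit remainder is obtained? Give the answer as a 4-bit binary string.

Append 4 zeros: 1111000000000. Divide by 11001 (XOR where the leading bit is 1):
  pos 0: 11110 XOR 11001 = 00111
  pos 2: 11100 XOR 11001 = 00101
  pos 4: 10100 XOR 11001 = 01101
  pos 5: 11010 XOR 11001 = 00011
  pos 8: 11000 XOR 11001 = 00001
Remainder (last 4 bits) = 0001. This is the CRC / FCS.

0001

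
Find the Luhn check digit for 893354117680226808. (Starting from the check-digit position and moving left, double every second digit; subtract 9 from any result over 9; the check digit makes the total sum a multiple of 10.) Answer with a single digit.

4

Partial digits right→left: 8 0 8 6 2 2 0 8 6 7 1 1 4 5 3 3 9 8
Double every second digit counting from the check-digit position (so the 1st, 3rd, 5th, ... of the partial from the right).
  doubled (with −9 where >9): 7 7 4 0 3 2 8 6 9 → sum 46
  kept as-is: 0 6 2 8 7 1 5 3 8 → sum 40
Total = 46 + 40 = 86.
Check digit = (10 − (86 mod 10)) mod 10 = 4.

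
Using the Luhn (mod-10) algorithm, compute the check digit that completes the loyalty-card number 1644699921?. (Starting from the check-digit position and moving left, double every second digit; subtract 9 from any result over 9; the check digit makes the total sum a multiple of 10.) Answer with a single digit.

7

Partial digits right→left: 1 2 9 9 9 6 4 4 6 1
Double every second digit counting from the check-digit position (so the 1st, 3rd, 5th, ... of the partial from the right).
  doubled (with −9 where >9): 2 9 9 8 3 → sum 31
  kept as-is: 2 9 6 4 1 → sum 22
Total = 31 + 22 = 53.
Check digit = (10 − (53 mod 10)) mod 10 = 7.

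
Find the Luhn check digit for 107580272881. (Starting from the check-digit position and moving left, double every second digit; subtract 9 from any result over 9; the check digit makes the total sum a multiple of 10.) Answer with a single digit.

Partial digits right→left: 1 8 8 2 7 2 0 8 5 7 0 1
Double every second digit counting from the check-digit position (so the 1st, 3rd, 5th, ... of the partial from the right).
  doubled (with −9 where >9): 2 7 5 0 1 0 → sum 15
  kept as-is: 8 2 2 8 7 1 → sum 28
Total = 15 + 28 = 43.
Check digit = (10 − (43 mod 10)) mod 10 = 7.

7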